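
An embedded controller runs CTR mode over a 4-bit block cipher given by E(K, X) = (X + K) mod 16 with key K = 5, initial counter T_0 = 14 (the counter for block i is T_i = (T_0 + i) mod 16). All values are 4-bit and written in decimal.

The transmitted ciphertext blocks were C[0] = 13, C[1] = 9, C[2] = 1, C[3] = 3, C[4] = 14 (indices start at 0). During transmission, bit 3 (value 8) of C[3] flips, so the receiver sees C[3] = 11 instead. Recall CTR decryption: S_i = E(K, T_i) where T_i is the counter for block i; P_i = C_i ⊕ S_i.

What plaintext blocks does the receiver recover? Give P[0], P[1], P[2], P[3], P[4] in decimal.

P[0] = 14, P[1] = 13, P[2] = 4, P[3] = 13, P[4] = 9

Only C[3] changed, to 11. In CTR, a change in C_i flips the same bit in P_i only; the keystream is unaffected. Decrypting the received ciphertext:
P[0]: T = 14, S = E(K, T) = 3; 13 ⊕ 3 = 14.
P[1]: T = 15, S = E(K, T) = 4; 9 ⊕ 4 = 13.
P[2]: T = 0, S = E(K, T) = 5; 1 ⊕ 5 = 4.
P[3]: T = 1, S = E(K, T) = 6; 11 ⊕ 6 = 13.
P[4]: T = 2, S = E(K, T) = 7; 14 ⊕ 7 = 9.
Blocks that differ from the original plaintext: P[3].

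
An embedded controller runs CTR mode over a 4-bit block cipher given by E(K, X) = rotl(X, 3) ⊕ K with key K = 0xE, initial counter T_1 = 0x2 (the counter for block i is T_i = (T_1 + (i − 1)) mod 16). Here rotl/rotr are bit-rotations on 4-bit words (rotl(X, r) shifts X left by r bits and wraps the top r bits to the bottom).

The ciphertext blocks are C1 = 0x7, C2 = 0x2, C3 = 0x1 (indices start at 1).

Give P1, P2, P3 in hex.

CTR decryption: S_i = E(K, T_i) where T_i is the counter for block i; P_i = C_i ⊕ S_i.
P1: T = 0x2, S = E(K, T) = 0xF; 0x7 ⊕ 0xF = 0x8.
P2: T = 0x3, S = E(K, T) = 0x7; 0x2 ⊕ 0x7 = 0x5.
P3: T = 0x4, S = E(K, T) = 0xC; 0x1 ⊕ 0xC = 0xD.

P1 = 0x8, P2 = 0x5, P3 = 0xD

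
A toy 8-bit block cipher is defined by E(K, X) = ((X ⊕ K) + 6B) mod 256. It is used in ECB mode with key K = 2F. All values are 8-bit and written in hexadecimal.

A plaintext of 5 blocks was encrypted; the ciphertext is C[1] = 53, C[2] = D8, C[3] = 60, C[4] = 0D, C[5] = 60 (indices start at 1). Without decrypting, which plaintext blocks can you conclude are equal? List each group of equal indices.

P[3] = P[5]

ECB encrypts each block independently with the same key, so equal ciphertext blocks imply equal plaintext blocks.
C[3] = C[5] = 60, so P[3] = P[5].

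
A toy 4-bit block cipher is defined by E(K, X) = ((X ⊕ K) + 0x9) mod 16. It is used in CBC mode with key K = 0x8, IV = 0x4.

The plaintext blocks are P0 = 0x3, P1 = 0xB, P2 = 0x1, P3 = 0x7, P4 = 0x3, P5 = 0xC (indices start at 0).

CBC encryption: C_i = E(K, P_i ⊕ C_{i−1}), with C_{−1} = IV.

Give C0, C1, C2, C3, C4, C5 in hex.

C0 = 0x8, C1 = 0x4, C2 = 0x6, C3 = 0x2, C4 = 0x2, C5 = 0xF

C0: P0 ⊕ 0x4 = 0x7; E(K, 0x7) = 0x8.
C1: P1 ⊕ 0x8 = 0x3; E(K, 0x3) = 0x4.
C2: P2 ⊕ 0x4 = 0x5; E(K, 0x5) = 0x6.
C3: P3 ⊕ 0x6 = 0x1; E(K, 0x1) = 0x2.
C4: P4 ⊕ 0x2 = 0x1; E(K, 0x1) = 0x2.
C5: P5 ⊕ 0x2 = 0xE; E(K, 0xE) = 0xF.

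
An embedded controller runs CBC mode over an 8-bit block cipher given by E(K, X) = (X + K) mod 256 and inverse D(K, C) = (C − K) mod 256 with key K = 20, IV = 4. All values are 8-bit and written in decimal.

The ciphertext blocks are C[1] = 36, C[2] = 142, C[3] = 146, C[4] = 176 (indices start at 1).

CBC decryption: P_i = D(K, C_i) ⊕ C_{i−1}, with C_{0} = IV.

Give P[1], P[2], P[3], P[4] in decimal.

P[1] = 20, P[2] = 94, P[3] = 240, P[4] = 14

P[1]: D(K, 36) = 16; 16 ⊕ 4 = 20.
P[2]: D(K, 142) = 122; 122 ⊕ 36 = 94.
P[3]: D(K, 146) = 126; 126 ⊕ 142 = 240.
P[4]: D(K, 176) = 156; 156 ⊕ 146 = 14.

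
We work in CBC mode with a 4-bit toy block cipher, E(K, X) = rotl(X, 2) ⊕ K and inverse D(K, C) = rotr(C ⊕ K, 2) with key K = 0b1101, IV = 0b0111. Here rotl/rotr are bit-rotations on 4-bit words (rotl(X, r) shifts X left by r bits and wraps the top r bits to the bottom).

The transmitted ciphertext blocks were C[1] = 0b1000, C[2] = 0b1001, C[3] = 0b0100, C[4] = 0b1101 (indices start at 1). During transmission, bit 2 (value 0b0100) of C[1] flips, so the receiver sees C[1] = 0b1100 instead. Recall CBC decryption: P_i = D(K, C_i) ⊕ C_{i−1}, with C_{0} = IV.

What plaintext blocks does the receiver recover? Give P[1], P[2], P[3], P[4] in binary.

P[1] = 0b0011, P[2] = 0b1101, P[3] = 0b1111, P[4] = 0b0100

Only C[1] changed, to 0b1100. In CBC, a change in C_i garbles P_i and flips the same bit in P_{i+1}. Decrypting the received ciphertext:
P[1]: D(K, 0b1100) = 0b0100; 0b0100 ⊕ 0b0111 = 0b0011.
P[2]: D(K, 0b1001) = 0b0001; 0b0001 ⊕ 0b1100 = 0b1101.
P[3]: D(K, 0b0100) = 0b0110; 0b0110 ⊕ 0b1001 = 0b1111.
P[4]: D(K, 0b1101) = 0b0000; 0b0000 ⊕ 0b0100 = 0b0100.
Blocks that differ from the original plaintext: P[1], P[2].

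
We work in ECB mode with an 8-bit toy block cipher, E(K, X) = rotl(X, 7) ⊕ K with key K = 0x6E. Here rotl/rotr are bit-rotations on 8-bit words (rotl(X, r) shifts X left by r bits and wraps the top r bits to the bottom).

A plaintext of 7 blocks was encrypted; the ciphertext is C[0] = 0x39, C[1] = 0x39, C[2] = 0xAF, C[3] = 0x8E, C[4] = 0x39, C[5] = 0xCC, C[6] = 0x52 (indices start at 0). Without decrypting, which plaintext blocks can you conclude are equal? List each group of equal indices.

P[0] = P[1] = P[4]

ECB encrypts each block independently with the same key, so equal ciphertext blocks imply equal plaintext blocks.
C[0] = C[1] = C[4] = 0x39, so P[0] = P[1] = P[4].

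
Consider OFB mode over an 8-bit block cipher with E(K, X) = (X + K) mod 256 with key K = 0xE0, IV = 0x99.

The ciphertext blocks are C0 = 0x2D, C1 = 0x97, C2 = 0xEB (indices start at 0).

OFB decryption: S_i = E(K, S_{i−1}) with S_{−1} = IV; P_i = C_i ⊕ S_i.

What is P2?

P0: S = E(K, 0x99) = 0x79; 0x2D ⊕ 0x79 = 0x54.
P1: S = E(K, 0x79) = 0x59; 0x97 ⊕ 0x59 = 0xCE.
P2: S = E(K, 0x59) = 0x39; 0xEB ⊕ 0x39 = 0xD2.

P2 = 0xD2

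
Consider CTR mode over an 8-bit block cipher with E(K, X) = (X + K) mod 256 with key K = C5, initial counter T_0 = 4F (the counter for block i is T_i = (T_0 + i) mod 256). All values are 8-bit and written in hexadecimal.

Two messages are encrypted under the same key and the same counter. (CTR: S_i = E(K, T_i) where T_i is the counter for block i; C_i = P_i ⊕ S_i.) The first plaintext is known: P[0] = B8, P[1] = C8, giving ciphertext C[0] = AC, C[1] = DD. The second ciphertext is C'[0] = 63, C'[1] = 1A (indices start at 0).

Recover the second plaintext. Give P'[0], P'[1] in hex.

In CTR with a reused counter, both messages share the same keystream S_i, so C_i ⊕ C'_i = P_i ⊕ P'_i and thus P'_i = P_i ⊕ C_i ⊕ C'_i.
P'[0]: B8 ⊕ AC ⊕ 63 = 77.
P'[1]: C8 ⊕ DD ⊕ 1A = 0F.

P'[0] = 77, P'[1] = 0F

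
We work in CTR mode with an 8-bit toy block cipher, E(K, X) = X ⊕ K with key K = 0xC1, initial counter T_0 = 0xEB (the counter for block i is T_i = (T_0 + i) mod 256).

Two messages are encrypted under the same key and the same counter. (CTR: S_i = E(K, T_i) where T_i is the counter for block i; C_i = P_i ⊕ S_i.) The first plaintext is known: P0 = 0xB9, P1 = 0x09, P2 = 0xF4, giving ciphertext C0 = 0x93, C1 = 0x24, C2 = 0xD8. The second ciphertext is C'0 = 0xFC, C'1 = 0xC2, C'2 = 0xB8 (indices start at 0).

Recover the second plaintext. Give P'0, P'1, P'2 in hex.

P'0 = 0xD6, P'1 = 0xEF, P'2 = 0x94

In CTR with a reused counter, both messages share the same keystream S_i, so C_i ⊕ C'_i = P_i ⊕ P'_i and thus P'_i = P_i ⊕ C_i ⊕ C'_i.
P'0: 0xB9 ⊕ 0x93 ⊕ 0xFC = 0xD6.
P'1: 0x09 ⊕ 0x24 ⊕ 0xC2 = 0xEF.
P'2: 0xF4 ⊕ 0xD8 ⊕ 0xB8 = 0x94.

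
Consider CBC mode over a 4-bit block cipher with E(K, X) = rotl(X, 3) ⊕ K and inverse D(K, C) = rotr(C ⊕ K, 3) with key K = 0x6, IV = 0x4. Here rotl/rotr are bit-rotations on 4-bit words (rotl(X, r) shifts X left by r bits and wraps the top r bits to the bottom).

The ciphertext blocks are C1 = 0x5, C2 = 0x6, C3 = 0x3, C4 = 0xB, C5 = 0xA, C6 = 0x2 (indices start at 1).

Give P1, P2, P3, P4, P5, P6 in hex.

P1 = 0x2, P2 = 0x5, P3 = 0xC, P4 = 0x8, P5 = 0x2, P6 = 0x2

CBC decryption: P_i = D(K, C_i) ⊕ C_{i−1}, with C_{0} = IV.
P1: D(K, 0x5) = 0x6; 0x6 ⊕ 0x4 = 0x2.
P2: D(K, 0x6) = 0x0; 0x0 ⊕ 0x5 = 0x5.
P3: D(K, 0x3) = 0xA; 0xA ⊕ 0x6 = 0xC.
P4: D(K, 0xB) = 0xB; 0xB ⊕ 0x3 = 0x8.
P5: D(K, 0xA) = 0x9; 0x9 ⊕ 0xB = 0x2.
P6: D(K, 0x2) = 0x8; 0x8 ⊕ 0xA = 0x2.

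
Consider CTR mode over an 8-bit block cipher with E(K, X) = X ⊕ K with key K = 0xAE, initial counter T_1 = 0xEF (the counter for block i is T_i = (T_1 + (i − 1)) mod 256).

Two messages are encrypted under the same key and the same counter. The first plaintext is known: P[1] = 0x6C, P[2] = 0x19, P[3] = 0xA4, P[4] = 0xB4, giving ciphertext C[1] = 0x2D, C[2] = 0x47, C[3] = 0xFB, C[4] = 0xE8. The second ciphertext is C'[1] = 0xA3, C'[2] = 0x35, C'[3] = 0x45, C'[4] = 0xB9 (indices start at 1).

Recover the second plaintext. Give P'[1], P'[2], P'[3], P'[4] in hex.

P'[1] = 0xE2, P'[2] = 0x6B, P'[3] = 0x1A, P'[4] = 0xE5

In CTR with a reused counter, both messages share the same keystream S_i, so C_i ⊕ C'_i = P_i ⊕ P'_i and thus P'_i = P_i ⊕ C_i ⊕ C'_i.
P'[1]: 0x6C ⊕ 0x2D ⊕ 0xA3 = 0xE2.
P'[2]: 0x19 ⊕ 0x47 ⊕ 0x35 = 0x6B.
P'[3]: 0xA4 ⊕ 0xFB ⊕ 0x45 = 0x1A.
P'[4]: 0xB4 ⊕ 0xE8 ⊕ 0xB9 = 0xE5.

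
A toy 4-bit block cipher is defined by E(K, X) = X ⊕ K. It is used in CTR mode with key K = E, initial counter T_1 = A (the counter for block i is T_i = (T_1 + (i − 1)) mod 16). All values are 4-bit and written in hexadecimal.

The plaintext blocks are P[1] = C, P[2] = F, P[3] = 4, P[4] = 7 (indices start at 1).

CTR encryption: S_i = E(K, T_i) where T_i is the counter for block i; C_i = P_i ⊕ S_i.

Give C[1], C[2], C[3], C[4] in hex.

C[1]: T = A, S = E(K, T) = 4; C ⊕ 4 = 8.
C[2]: T = B, S = E(K, T) = 5; F ⊕ 5 = A.
C[3]: T = C, S = E(K, T) = 2; 4 ⊕ 2 = 6.
C[4]: T = D, S = E(K, T) = 3; 7 ⊕ 3 = 4.

C[1] = 8, C[2] = A, C[3] = 6, C[4] = 4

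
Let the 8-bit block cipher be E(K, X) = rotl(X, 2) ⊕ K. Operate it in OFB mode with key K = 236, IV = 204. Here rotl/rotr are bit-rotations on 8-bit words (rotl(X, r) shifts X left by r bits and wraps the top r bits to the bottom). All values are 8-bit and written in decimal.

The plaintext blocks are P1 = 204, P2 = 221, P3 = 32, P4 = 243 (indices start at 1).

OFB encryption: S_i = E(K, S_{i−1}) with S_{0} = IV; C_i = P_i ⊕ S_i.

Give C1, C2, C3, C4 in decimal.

C1: S = E(K, 204) = 223; 204 ⊕ 223 = 19.
C2: S = E(K, 223) = 147; 221 ⊕ 147 = 78.
C3: S = E(K, 147) = 162; 32 ⊕ 162 = 130.
C4: S = E(K, 162) = 102; 243 ⊕ 102 = 149.

C1 = 19, C2 = 78, C3 = 130, C4 = 149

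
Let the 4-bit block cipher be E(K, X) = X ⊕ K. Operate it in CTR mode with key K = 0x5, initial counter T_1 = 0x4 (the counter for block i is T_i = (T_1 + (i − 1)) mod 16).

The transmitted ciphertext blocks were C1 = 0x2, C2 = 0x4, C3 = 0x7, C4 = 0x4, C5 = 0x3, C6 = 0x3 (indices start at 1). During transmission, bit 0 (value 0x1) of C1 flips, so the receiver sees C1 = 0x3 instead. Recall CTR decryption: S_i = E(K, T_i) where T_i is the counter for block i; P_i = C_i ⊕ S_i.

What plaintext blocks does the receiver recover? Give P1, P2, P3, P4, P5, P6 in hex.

Only C1 changed, to 0x3. In CTR, a change in C_i flips the same bit in P_i only; the keystream is unaffected. Decrypting the received ciphertext:
P1: T = 0x4, S = E(K, T) = 0x1; 0x3 ⊕ 0x1 = 0x2.
P2: T = 0x5, S = E(K, T) = 0x0; 0x4 ⊕ 0x0 = 0x4.
P3: T = 0x6, S = E(K, T) = 0x3; 0x7 ⊕ 0x3 = 0x4.
P4: T = 0x7, S = E(K, T) = 0x2; 0x4 ⊕ 0x2 = 0x6.
P5: T = 0x8, S = E(K, T) = 0xD; 0x3 ⊕ 0xD = 0xE.
P6: T = 0x9, S = E(K, T) = 0xC; 0x3 ⊕ 0xC = 0xF.
Blocks that differ from the original plaintext: P1.

P1 = 0x2, P2 = 0x4, P3 = 0x4, P4 = 0x6, P5 = 0xE, P6 = 0xF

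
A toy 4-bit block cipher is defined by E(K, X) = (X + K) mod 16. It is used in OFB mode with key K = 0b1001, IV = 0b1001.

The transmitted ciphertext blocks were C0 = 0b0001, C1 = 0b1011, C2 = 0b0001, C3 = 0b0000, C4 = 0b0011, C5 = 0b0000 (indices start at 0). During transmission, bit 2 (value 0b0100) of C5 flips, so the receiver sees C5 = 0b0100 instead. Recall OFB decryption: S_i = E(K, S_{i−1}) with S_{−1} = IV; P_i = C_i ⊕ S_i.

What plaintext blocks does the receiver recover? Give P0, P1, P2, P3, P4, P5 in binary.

Only C5 changed, to 0b0100. In OFB, a change in C_i flips the same bit in P_i only; the keystream is unaffected. Decrypting the received ciphertext:
P0: S = E(K, 0b1001) = 0b0010; 0b0001 ⊕ 0b0010 = 0b0011.
P1: S = E(K, 0b0010) = 0b1011; 0b1011 ⊕ 0b1011 = 0b0000.
P2: S = E(K, 0b1011) = 0b0100; 0b0001 ⊕ 0b0100 = 0b0101.
P3: S = E(K, 0b0100) = 0b1101; 0b0000 ⊕ 0b1101 = 0b1101.
P4: S = E(K, 0b1101) = 0b0110; 0b0011 ⊕ 0b0110 = 0b0101.
P5: S = E(K, 0b0110) = 0b1111; 0b0100 ⊕ 0b1111 = 0b1011.
Blocks that differ from the original plaintext: P5.

P0 = 0b0011, P1 = 0b0000, P2 = 0b0101, P3 = 0b1101, P4 = 0b0101, P5 = 0b1011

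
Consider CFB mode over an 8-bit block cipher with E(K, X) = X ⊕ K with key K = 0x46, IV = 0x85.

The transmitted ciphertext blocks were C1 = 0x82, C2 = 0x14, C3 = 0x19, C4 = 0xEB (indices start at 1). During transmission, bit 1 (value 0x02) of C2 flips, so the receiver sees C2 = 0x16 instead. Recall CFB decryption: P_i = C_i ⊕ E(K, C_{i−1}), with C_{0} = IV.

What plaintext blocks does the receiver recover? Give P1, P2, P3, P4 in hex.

P1 = 0x41, P2 = 0xD2, P3 = 0x49, P4 = 0xB4

Only C2 changed, to 0x16. In CFB, a change in C_i flips the same bit in P_i and garbles P_{i+1}. Decrypting the received ciphertext:
P1: E(K, 0x85) = 0xC3; 0x82 ⊕ 0xC3 = 0x41.
P2: E(K, 0x82) = 0xC4; 0x16 ⊕ 0xC4 = 0xD2.
P3: E(K, 0x16) = 0x50; 0x19 ⊕ 0x50 = 0x49.
P4: E(K, 0x19) = 0x5F; 0xEB ⊕ 0x5F = 0xB4.
Blocks that differ from the original plaintext: P2, P3.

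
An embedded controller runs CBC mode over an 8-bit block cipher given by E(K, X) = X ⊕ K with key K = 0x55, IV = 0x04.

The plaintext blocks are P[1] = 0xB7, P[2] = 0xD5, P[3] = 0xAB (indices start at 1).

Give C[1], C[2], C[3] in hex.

C[1] = 0xE6, C[2] = 0x66, C[3] = 0x98

CBC encryption: C_i = E(K, P_i ⊕ C_{i−1}), with C_{0} = IV.
C[1]: P[1] ⊕ 0x04 = 0xB3; E(K, 0xB3) = 0xE6.
C[2]: P[2] ⊕ 0xE6 = 0x33; E(K, 0x33) = 0x66.
C[3]: P[3] ⊕ 0x66 = 0xCD; E(K, 0xCD) = 0x98.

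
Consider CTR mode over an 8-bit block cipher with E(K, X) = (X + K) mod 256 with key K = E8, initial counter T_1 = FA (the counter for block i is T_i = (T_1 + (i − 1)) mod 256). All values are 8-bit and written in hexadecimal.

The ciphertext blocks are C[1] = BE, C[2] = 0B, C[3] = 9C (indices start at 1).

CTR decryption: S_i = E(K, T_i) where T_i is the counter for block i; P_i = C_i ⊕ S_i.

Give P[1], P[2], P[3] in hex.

P[1]: T = FA, S = E(K, T) = E2; BE ⊕ E2 = 5C.
P[2]: T = FB, S = E(K, T) = E3; 0B ⊕ E3 = E8.
P[3]: T = FC, S = E(K, T) = E4; 9C ⊕ E4 = 78.

P[1] = 5C, P[2] = E8, P[3] = 78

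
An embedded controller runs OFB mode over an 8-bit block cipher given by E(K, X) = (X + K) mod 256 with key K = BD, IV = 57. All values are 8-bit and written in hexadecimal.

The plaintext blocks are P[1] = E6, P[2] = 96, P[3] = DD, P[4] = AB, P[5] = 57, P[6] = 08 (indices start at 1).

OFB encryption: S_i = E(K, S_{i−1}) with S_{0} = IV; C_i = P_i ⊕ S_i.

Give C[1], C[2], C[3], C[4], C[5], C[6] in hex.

C[1] = F2, C[2] = 47, C[3] = 53, C[4] = E0, C[5] = 5F, C[6] = CD

C[1]: S = E(K, 57) = 14; E6 ⊕ 14 = F2.
C[2]: S = E(K, 14) = D1; 96 ⊕ D1 = 47.
C[3]: S = E(K, D1) = 8E; DD ⊕ 8E = 53.
C[4]: S = E(K, 8E) = 4B; AB ⊕ 4B = E0.
C[5]: S = E(K, 4B) = 08; 57 ⊕ 08 = 5F.
C[6]: S = E(K, 08) = C5; 08 ⊕ C5 = CD.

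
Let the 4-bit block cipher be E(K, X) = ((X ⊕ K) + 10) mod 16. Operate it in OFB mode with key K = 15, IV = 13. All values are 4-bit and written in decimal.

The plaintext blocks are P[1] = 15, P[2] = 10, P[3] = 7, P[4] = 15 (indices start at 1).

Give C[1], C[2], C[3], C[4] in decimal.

OFB encryption: S_i = E(K, S_{i−1}) with S_{0} = IV; C_i = P_i ⊕ S_i.
C[1]: S = E(K, 13) = 12; 15 ⊕ 12 = 3.
C[2]: S = E(K, 12) = 13; 10 ⊕ 13 = 7.
C[3]: S = E(K, 13) = 12; 7 ⊕ 12 = 11.
C[4]: S = E(K, 12) = 13; 15 ⊕ 13 = 2.

C[1] = 3, C[2] = 7, C[3] = 11, C[4] = 2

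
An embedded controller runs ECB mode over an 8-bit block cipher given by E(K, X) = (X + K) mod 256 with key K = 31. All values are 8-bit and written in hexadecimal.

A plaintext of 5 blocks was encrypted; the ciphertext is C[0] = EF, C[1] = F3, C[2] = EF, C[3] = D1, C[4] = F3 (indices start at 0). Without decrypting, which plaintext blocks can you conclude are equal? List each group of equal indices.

P[0] = P[2]; P[1] = P[4]

ECB encrypts each block independently with the same key, so equal ciphertext blocks imply equal plaintext blocks.
C[0] = C[2] = EF, so P[0] = P[2].
C[1] = C[4] = F3, so P[1] = P[4].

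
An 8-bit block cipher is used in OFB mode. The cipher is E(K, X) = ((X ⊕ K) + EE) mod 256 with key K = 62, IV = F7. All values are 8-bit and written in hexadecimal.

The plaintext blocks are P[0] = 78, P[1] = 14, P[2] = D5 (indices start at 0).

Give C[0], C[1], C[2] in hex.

OFB encryption: S_i = E(K, S_{i−1}) with S_{−1} = IV; C_i = P_i ⊕ S_i.
C[0]: S = E(K, F7) = 83; 78 ⊕ 83 = FB.
C[1]: S = E(K, 83) = CF; 14 ⊕ CF = DB.
C[2]: S = E(K, CF) = 9B; D5 ⊕ 9B = 4E.

C[0] = FB, C[1] = DB, C[2] = 4E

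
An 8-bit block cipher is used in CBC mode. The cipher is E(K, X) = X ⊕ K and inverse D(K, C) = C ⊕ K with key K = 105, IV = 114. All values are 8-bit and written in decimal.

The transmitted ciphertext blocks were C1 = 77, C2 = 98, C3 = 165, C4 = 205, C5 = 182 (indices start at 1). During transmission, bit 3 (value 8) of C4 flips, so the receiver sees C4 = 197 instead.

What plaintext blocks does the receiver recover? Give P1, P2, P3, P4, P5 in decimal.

P1 = 86, P2 = 70, P3 = 174, P4 = 9, P5 = 26

CBC decryption: P_i = D(K, C_i) ⊕ C_{i−1}, with C_{0} = IV.
Only C4 changed, to 197. In CBC, a change in C_i garbles P_i and flips the same bit in P_{i+1}. Decrypting the received ciphertext:
P1: D(K, 77) = 36; 36 ⊕ 114 = 86.
P2: D(K, 98) = 11; 11 ⊕ 77 = 70.
P3: D(K, 165) = 204; 204 ⊕ 98 = 174.
P4: D(K, 197) = 172; 172 ⊕ 165 = 9.
P5: D(K, 182) = 223; 223 ⊕ 197 = 26.
Blocks that differ from the original plaintext: P4, P5.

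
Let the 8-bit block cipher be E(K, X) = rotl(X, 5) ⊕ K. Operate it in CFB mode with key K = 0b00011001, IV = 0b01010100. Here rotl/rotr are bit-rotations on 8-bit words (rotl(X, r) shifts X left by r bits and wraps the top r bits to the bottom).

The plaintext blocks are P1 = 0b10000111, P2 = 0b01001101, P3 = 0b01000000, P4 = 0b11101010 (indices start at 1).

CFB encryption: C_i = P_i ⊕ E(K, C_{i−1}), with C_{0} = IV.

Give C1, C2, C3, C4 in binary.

C1 = 0b00010100, C2 = 0b11010110, C3 = 0b10000011, C4 = 0b10000011

C1: E(K, 0b01010100) = 0b10010011; 0b10000111 ⊕ 0b10010011 = 0b00010100.
C2: E(K, 0b00010100) = 0b10011011; 0b01001101 ⊕ 0b10011011 = 0b11010110.
C3: E(K, 0b11010110) = 0b11000011; 0b01000000 ⊕ 0b11000011 = 0b10000011.
C4: E(K, 0b10000011) = 0b01101001; 0b11101010 ⊕ 0b01101001 = 0b10000011.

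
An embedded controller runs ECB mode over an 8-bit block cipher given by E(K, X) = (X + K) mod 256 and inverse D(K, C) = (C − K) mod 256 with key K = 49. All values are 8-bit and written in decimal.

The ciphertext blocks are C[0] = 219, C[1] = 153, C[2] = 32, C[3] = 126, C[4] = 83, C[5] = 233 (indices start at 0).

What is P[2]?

P[2] = 239

ECB decryption: P_i = D(K, C_i).
P[2]: D(K, 32) = 239.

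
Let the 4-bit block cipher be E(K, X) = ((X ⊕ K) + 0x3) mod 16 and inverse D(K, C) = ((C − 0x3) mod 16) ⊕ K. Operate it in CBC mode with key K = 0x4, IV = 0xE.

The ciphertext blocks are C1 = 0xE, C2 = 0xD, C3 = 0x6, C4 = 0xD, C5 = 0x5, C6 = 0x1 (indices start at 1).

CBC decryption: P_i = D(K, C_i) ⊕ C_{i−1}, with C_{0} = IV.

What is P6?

P6 = 0xF

P6: D(K, 0x1) = 0xA; 0xA ⊕ 0x5 = 0xF.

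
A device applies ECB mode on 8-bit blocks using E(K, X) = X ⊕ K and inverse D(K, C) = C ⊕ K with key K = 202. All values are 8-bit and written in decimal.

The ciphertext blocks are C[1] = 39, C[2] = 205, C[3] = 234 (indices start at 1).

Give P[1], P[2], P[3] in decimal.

P[1] = 237, P[2] = 7, P[3] = 32

ECB decryption: P_i = D(K, C_i).
P[1]: D(K, 39) = 237.
P[2]: D(K, 205) = 7.
P[3]: D(K, 234) = 32.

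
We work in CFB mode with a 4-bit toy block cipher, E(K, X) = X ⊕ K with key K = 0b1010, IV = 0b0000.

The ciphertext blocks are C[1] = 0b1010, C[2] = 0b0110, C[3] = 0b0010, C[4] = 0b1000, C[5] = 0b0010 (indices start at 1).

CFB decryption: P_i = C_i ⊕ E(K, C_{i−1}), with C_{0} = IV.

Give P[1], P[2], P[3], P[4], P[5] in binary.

P[1] = 0b0000, P[2] = 0b0110, P[3] = 0b1110, P[4] = 0b0000, P[5] = 0b0000

P[1]: E(K, 0b0000) = 0b1010; 0b1010 ⊕ 0b1010 = 0b0000.
P[2]: E(K, 0b1010) = 0b0000; 0b0110 ⊕ 0b0000 = 0b0110.
P[3]: E(K, 0b0110) = 0b1100; 0b0010 ⊕ 0b1100 = 0b1110.
P[4]: E(K, 0b0010) = 0b1000; 0b1000 ⊕ 0b1000 = 0b0000.
P[5]: E(K, 0b1000) = 0b0010; 0b0010 ⊕ 0b0010 = 0b0000.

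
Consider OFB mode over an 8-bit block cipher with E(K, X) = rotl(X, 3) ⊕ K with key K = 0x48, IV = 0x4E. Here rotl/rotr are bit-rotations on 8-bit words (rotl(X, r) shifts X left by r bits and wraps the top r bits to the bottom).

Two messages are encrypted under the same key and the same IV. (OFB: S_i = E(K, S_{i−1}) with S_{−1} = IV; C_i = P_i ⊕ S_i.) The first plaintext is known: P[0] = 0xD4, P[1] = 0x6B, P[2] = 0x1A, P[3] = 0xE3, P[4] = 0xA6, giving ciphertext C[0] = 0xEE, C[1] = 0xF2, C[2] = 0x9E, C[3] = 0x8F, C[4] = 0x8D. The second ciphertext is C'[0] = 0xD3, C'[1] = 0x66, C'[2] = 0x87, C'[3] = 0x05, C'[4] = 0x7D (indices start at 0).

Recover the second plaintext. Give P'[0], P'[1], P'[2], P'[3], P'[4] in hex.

In OFB with a reused IV, both messages share the same keystream S_i, so C_i ⊕ C'_i = P_i ⊕ P'_i and thus P'_i = P_i ⊕ C_i ⊕ C'_i.
P'[0]: 0xD4 ⊕ 0xEE ⊕ 0xD3 = 0xE9.
P'[1]: 0x6B ⊕ 0xF2 ⊕ 0x66 = 0xFF.
P'[2]: 0x1A ⊕ 0x9E ⊕ 0x87 = 0x03.
P'[3]: 0xE3 ⊕ 0x8F ⊕ 0x05 = 0x69.
P'[4]: 0xA6 ⊕ 0x8D ⊕ 0x7D = 0x56.

P'[0] = 0xE9, P'[1] = 0xFF, P'[2] = 0x03, P'[3] = 0x69, P'[4] = 0x56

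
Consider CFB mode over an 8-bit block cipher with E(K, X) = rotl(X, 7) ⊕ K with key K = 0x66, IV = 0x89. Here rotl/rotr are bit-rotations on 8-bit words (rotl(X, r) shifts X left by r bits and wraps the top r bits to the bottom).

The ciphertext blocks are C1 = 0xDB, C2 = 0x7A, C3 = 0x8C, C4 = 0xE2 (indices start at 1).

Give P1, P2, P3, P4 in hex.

P1 = 0x79, P2 = 0xF1, P3 = 0xD7, P4 = 0xC2

CFB decryption: P_i = C_i ⊕ E(K, C_{i−1}), with C_{0} = IV.
P1: E(K, 0x89) = 0xA2; 0xDB ⊕ 0xA2 = 0x79.
P2: E(K, 0xDB) = 0x8B; 0x7A ⊕ 0x8B = 0xF1.
P3: E(K, 0x7A) = 0x5B; 0x8C ⊕ 0x5B = 0xD7.
P4: E(K, 0x8C) = 0x20; 0xE2 ⊕ 0x20 = 0xC2.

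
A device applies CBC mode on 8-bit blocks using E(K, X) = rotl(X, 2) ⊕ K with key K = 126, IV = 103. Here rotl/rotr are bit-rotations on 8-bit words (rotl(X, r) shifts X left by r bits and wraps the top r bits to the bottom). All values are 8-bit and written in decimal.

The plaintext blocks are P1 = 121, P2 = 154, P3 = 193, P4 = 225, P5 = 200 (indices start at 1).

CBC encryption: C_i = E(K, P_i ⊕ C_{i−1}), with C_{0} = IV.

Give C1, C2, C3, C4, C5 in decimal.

C1 = 6, C2 = 12, C3 = 73, C4 = 220, C5 = 46

C1: P1 ⊕ 103 = 30; E(K, 30) = 6.
C2: P2 ⊕ 6 = 156; E(K, 156) = 12.
C3: P3 ⊕ 12 = 205; E(K, 205) = 73.
C4: P4 ⊕ 73 = 168; E(K, 168) = 220.
C5: P5 ⊕ 220 = 20; E(K, 20) = 46.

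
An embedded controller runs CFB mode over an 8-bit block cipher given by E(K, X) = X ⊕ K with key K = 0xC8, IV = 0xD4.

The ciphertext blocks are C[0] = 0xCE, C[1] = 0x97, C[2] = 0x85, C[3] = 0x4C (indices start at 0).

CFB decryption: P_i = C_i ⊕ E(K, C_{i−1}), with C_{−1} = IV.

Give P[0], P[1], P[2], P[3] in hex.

P[0] = 0xD2, P[1] = 0x91, P[2] = 0xDA, P[3] = 0x01

P[0]: E(K, 0xD4) = 0x1C; 0xCE ⊕ 0x1C = 0xD2.
P[1]: E(K, 0xCE) = 0x06; 0x97 ⊕ 0x06 = 0x91.
P[2]: E(K, 0x97) = 0x5F; 0x85 ⊕ 0x5F = 0xDA.
P[3]: E(K, 0x85) = 0x4D; 0x4C ⊕ 0x4D = 0x01.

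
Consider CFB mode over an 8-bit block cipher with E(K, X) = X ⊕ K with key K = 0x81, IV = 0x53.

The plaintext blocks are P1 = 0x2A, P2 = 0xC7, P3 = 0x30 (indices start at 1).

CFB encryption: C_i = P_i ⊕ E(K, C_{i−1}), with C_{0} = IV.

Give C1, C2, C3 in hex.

C1: E(K, 0x53) = 0xD2; 0x2A ⊕ 0xD2 = 0xF8.
C2: E(K, 0xF8) = 0x79; 0xC7 ⊕ 0x79 = 0xBE.
C3: E(K, 0xBE) = 0x3F; 0x30 ⊕ 0x3F = 0x0F.

C1 = 0xF8, C2 = 0xBE, C3 = 0x0F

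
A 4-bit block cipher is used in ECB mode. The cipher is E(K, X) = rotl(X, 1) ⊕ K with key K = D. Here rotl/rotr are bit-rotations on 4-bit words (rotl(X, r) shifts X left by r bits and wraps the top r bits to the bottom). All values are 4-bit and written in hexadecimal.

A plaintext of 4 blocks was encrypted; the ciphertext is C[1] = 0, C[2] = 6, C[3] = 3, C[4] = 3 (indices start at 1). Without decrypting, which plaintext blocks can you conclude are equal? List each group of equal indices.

P[3] = P[4]

ECB encrypts each block independently with the same key, so equal ciphertext blocks imply equal plaintext blocks.
C[3] = C[4] = 3, so P[3] = P[4].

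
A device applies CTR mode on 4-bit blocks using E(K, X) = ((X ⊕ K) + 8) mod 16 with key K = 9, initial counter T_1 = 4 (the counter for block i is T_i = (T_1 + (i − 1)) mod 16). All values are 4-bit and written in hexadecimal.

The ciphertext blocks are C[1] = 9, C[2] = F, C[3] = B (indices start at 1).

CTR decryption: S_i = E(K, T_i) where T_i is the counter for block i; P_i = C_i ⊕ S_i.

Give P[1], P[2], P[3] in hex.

P[1] = C, P[2] = B, P[3] = C

P[1]: T = 4, S = E(K, T) = 5; 9 ⊕ 5 = C.
P[2]: T = 5, S = E(K, T) = 4; F ⊕ 4 = B.
P[3]: T = 6, S = E(K, T) = 7; B ⊕ 7 = C.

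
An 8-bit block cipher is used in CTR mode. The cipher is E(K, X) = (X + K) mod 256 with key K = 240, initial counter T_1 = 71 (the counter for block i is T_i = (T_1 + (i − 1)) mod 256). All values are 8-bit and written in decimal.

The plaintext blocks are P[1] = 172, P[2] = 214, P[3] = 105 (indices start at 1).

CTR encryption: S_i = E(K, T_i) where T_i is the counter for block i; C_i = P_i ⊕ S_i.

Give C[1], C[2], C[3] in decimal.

C[1]: T = 71, S = E(K, T) = 55; 172 ⊕ 55 = 155.
C[2]: T = 72, S = E(K, T) = 56; 214 ⊕ 56 = 238.
C[3]: T = 73, S = E(K, T) = 57; 105 ⊕ 57 = 80.

C[1] = 155, C[2] = 238, C[3] = 80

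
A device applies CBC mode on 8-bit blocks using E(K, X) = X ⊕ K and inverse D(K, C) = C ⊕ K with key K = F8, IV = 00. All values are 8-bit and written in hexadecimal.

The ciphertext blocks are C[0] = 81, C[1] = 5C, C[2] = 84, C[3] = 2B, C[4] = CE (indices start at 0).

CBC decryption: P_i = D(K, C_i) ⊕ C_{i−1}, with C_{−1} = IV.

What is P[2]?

P[2] = 20

P[2]: D(K, 84) = 7C; 7C ⊕ 5C = 20.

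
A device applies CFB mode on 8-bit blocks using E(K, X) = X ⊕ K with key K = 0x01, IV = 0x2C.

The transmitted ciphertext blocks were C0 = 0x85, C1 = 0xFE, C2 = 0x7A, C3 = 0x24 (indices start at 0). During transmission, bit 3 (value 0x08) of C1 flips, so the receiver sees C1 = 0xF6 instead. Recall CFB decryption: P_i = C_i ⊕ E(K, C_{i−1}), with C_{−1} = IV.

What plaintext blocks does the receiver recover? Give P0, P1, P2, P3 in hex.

Only C1 changed, to 0xF6. In CFB, a change in C_i flips the same bit in P_i and garbles P_{i+1}. Decrypting the received ciphertext:
P0: E(K, 0x2C) = 0x2D; 0x85 ⊕ 0x2D = 0xA8.
P1: E(K, 0x85) = 0x84; 0xF6 ⊕ 0x84 = 0x72.
P2: E(K, 0xF6) = 0xF7; 0x7A ⊕ 0xF7 = 0x8D.
P3: E(K, 0x7A) = 0x7B; 0x24 ⊕ 0x7B = 0x5F.
Blocks that differ from the original plaintext: P1, P2.

P0 = 0xA8, P1 = 0x72, P2 = 0x8D, P3 = 0x5F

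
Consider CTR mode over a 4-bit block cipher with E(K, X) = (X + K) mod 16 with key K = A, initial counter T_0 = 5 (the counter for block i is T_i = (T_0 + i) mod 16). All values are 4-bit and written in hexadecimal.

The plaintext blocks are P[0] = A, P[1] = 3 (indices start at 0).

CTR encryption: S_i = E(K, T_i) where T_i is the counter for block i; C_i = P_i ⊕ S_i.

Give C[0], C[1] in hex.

C[0] = 5, C[1] = 3

C[0]: T = 5, S = E(K, T) = F; A ⊕ F = 5.
C[1]: T = 6, S = E(K, T) = 0; 3 ⊕ 0 = 3.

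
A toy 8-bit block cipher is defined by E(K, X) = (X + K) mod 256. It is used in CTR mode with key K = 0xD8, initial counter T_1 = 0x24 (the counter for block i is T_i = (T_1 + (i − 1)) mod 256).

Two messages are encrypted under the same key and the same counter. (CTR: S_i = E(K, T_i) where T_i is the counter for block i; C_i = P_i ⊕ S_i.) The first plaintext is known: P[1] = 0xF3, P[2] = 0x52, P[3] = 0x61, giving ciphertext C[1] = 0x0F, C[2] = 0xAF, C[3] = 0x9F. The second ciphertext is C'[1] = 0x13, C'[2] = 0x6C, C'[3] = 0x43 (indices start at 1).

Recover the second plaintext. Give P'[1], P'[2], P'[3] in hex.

P'[1] = 0xEF, P'[2] = 0x91, P'[3] = 0xBD

In CTR with a reused counter, both messages share the same keystream S_i, so C_i ⊕ C'_i = P_i ⊕ P'_i and thus P'_i = P_i ⊕ C_i ⊕ C'_i.
P'[1]: 0xF3 ⊕ 0x0F ⊕ 0x13 = 0xEF.
P'[2]: 0x52 ⊕ 0xAF ⊕ 0x6C = 0x91.
P'[3]: 0x61 ⊕ 0x9F ⊕ 0x43 = 0xBD.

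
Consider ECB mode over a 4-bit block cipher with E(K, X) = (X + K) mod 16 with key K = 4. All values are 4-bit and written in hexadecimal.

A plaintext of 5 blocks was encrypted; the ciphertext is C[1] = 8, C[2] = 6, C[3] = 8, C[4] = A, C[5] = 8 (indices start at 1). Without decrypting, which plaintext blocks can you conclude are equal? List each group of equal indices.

P[1] = P[3] = P[5]

ECB encrypts each block independently with the same key, so equal ciphertext blocks imply equal plaintext blocks.
C[1] = C[3] = C[5] = 8, so P[1] = P[3] = P[5].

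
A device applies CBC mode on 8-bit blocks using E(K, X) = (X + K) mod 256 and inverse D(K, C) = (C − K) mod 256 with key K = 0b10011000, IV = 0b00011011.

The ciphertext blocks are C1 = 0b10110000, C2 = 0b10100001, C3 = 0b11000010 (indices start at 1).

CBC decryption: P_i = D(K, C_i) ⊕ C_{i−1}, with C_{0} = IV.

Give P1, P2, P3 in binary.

P1 = 0b00000011, P2 = 0b10111001, P3 = 0b10001011

P1: D(K, 0b10110000) = 0b00011000; 0b00011000 ⊕ 0b00011011 = 0b00000011.
P2: D(K, 0b10100001) = 0b00001001; 0b00001001 ⊕ 0b10110000 = 0b10111001.
P3: D(K, 0b11000010) = 0b00101010; 0b00101010 ⊕ 0b10100001 = 0b10001011.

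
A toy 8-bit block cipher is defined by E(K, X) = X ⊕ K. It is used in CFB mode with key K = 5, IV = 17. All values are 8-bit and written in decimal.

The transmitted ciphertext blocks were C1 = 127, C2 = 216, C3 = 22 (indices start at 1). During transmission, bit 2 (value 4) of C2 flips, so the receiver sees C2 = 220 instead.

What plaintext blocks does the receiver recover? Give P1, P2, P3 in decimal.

CFB decryption: P_i = C_i ⊕ E(K, C_{i−1}), with C_{0} = IV.
Only C2 changed, to 220. In CFB, a change in C_i flips the same bit in P_i and garbles P_{i+1}. Decrypting the received ciphertext:
P1: E(K, 17) = 20; 127 ⊕ 20 = 107.
P2: E(K, 127) = 122; 220 ⊕ 122 = 166.
P3: E(K, 220) = 217; 22 ⊕ 217 = 207.
Blocks that differ from the original plaintext: P2, P3.

P1 = 107, P2 = 166, P3 = 207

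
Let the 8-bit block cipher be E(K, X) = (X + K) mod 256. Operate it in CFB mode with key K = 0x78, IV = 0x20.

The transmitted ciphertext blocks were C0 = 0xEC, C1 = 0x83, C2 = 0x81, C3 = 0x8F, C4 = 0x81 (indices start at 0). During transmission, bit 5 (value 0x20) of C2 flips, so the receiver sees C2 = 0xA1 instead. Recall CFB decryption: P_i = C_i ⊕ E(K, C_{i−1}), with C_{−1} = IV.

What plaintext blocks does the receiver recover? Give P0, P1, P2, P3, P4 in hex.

Only C2 changed, to 0xA1. In CFB, a change in C_i flips the same bit in P_i and garbles P_{i+1}. Decrypting the received ciphertext:
P0: E(K, 0x20) = 0x98; 0xEC ⊕ 0x98 = 0x74.
P1: E(K, 0xEC) = 0x64; 0x83 ⊕ 0x64 = 0xE7.
P2: E(K, 0x83) = 0xFB; 0xA1 ⊕ 0xFB = 0x5A.
P3: E(K, 0xA1) = 0x19; 0x8F ⊕ 0x19 = 0x96.
P4: E(K, 0x8F) = 0x07; 0x81 ⊕ 0x07 = 0x86.
Blocks that differ from the original plaintext: P2, P3.

P0 = 0x74, P1 = 0xE7, P2 = 0x5A, P3 = 0x96, P4 = 0x86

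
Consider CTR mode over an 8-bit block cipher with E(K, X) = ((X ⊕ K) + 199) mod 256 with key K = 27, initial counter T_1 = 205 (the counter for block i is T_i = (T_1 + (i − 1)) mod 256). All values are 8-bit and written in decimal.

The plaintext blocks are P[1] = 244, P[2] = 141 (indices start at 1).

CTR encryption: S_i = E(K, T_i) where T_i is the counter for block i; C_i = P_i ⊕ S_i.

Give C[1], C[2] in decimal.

C[1] = 105, C[2] = 17

C[1]: T = 205, S = E(K, T) = 157; 244 ⊕ 157 = 105.
C[2]: T = 206, S = E(K, T) = 156; 141 ⊕ 156 = 17.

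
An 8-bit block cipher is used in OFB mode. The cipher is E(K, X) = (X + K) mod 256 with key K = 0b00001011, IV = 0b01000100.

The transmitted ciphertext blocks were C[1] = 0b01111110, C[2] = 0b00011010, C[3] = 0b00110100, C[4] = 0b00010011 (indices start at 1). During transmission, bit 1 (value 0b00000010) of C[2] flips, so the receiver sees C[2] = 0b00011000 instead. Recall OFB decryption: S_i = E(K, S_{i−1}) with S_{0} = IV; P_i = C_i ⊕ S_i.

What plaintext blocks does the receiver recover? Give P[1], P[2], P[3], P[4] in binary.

P[1] = 0b00110001, P[2] = 0b01000010, P[3] = 0b01010001, P[4] = 0b01100011

Only C[2] changed, to 0b00011000. In OFB, a change in C_i flips the same bit in P_i only; the keystream is unaffected. Decrypting the received ciphertext:
P[1]: S = E(K, 0b01000100) = 0b01001111; 0b01111110 ⊕ 0b01001111 = 0b00110001.
P[2]: S = E(K, 0b01001111) = 0b01011010; 0b00011000 ⊕ 0b01011010 = 0b01000010.
P[3]: S = E(K, 0b01011010) = 0b01100101; 0b00110100 ⊕ 0b01100101 = 0b01010001.
P[4]: S = E(K, 0b01100101) = 0b01110000; 0b00010011 ⊕ 0b01110000 = 0b01100011.
Blocks that differ from the original plaintext: P[2].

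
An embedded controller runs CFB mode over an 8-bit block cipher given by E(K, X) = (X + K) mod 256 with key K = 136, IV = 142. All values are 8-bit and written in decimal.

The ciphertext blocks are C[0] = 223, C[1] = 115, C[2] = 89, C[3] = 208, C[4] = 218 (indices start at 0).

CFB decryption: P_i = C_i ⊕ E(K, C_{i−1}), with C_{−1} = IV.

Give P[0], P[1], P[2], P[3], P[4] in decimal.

P[0] = 201, P[1] = 20, P[2] = 162, P[3] = 49, P[4] = 130

P[0]: E(K, 142) = 22; 223 ⊕ 22 = 201.
P[1]: E(K, 223) = 103; 115 ⊕ 103 = 20.
P[2]: E(K, 115) = 251; 89 ⊕ 251 = 162.
P[3]: E(K, 89) = 225; 208 ⊕ 225 = 49.
P[4]: E(K, 208) = 88; 218 ⊕ 88 = 130.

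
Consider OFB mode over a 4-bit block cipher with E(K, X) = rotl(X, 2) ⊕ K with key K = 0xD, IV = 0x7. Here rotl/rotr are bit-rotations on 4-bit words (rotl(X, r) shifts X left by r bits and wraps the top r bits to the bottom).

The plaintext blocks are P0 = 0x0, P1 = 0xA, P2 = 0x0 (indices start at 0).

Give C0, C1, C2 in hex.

C0 = 0x0, C1 = 0x7, C2 = 0xA

OFB encryption: S_i = E(K, S_{i−1}) with S_{−1} = IV; C_i = P_i ⊕ S_i.
C0: S = E(K, 0x7) = 0x0; 0x0 ⊕ 0x0 = 0x0.
C1: S = E(K, 0x0) = 0xD; 0xA ⊕ 0xD = 0x7.
C2: S = E(K, 0xD) = 0xA; 0x0 ⊕ 0xA = 0xA.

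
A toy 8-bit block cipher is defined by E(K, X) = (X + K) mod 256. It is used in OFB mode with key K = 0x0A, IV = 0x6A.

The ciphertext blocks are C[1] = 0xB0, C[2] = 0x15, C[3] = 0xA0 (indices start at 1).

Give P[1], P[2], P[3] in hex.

P[1] = 0xC4, P[2] = 0x6B, P[3] = 0x28

OFB decryption: S_i = E(K, S_{i−1}) with S_{0} = IV; P_i = C_i ⊕ S_i.
P[1]: S = E(K, 0x6A) = 0x74; 0xB0 ⊕ 0x74 = 0xC4.
P[2]: S = E(K, 0x74) = 0x7E; 0x15 ⊕ 0x7E = 0x6B.
P[3]: S = E(K, 0x7E) = 0x88; 0xA0 ⊕ 0x88 = 0x28.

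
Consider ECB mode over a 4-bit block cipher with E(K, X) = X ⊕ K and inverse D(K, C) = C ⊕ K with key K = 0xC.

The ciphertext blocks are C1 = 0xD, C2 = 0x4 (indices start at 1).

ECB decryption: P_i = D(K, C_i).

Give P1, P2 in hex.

P1: D(K, 0xD) = 0x1.
P2: D(K, 0x4) = 0x8.

P1 = 0x1, P2 = 0x8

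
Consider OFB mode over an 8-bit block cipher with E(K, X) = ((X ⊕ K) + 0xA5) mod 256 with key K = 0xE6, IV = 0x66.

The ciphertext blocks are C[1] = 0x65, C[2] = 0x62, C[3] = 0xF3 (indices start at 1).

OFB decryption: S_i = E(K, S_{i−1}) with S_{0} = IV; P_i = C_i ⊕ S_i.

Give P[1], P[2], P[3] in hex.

P[1]: S = E(K, 0x66) = 0x25; 0x65 ⊕ 0x25 = 0x40.
P[2]: S = E(K, 0x25) = 0x68; 0x62 ⊕ 0x68 = 0x0A.
P[3]: S = E(K, 0x68) = 0x33; 0xF3 ⊕ 0x33 = 0xC0.

P[1] = 0x40, P[2] = 0x0A, P[3] = 0xC0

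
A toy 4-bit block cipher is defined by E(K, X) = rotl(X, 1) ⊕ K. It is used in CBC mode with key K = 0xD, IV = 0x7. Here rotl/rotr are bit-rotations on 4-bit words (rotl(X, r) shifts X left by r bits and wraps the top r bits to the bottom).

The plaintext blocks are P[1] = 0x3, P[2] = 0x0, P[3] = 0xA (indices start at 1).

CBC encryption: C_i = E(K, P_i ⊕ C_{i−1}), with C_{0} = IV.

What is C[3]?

C[1]: P[1] ⊕ 0x7 = 0x4; E(K, 0x4) = 0x5.
C[2]: P[2] ⊕ 0x5 = 0x5; E(K, 0x5) = 0x7.
C[3]: P[3] ⊕ 0x7 = 0xD; E(K, 0xD) = 0x6.

C[3] = 0x6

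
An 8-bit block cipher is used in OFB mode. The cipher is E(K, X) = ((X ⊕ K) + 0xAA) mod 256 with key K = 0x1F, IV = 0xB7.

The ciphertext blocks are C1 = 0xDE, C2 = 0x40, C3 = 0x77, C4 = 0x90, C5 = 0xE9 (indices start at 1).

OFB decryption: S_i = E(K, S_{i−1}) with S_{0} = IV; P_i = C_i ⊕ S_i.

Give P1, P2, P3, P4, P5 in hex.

P1: S = E(K, 0xB7) = 0x52; 0xDE ⊕ 0x52 = 0x8C.
P2: S = E(K, 0x52) = 0xF7; 0x40 ⊕ 0xF7 = 0xB7.
P3: S = E(K, 0xF7) = 0x92; 0x77 ⊕ 0x92 = 0xE5.
P4: S = E(K, 0x92) = 0x37; 0x90 ⊕ 0x37 = 0xA7.
P5: S = E(K, 0x37) = 0xD2; 0xE9 ⊕ 0xD2 = 0x3B.

P1 = 0x8C, P2 = 0xB7, P3 = 0xE5, P4 = 0xA7, P5 = 0x3B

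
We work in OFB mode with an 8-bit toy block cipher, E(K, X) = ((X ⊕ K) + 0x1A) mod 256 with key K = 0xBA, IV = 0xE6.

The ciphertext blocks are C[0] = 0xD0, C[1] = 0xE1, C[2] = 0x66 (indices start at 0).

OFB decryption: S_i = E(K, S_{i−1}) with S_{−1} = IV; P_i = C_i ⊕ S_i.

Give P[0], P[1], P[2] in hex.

P[0] = 0xA6, P[1] = 0x07, P[2] = 0x10

P[0]: S = E(K, 0xE6) = 0x76; 0xD0 ⊕ 0x76 = 0xA6.
P[1]: S = E(K, 0x76) = 0xE6; 0xE1 ⊕ 0xE6 = 0x07.
P[2]: S = E(K, 0xE6) = 0x76; 0x66 ⊕ 0x76 = 0x10.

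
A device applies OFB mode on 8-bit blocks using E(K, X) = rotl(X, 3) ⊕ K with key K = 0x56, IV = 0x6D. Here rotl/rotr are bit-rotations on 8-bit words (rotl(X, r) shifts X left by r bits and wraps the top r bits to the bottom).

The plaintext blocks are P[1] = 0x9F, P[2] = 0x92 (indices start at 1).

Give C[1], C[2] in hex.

OFB encryption: S_i = E(K, S_{i−1}) with S_{0} = IV; C_i = P_i ⊕ S_i.
C[1]: S = E(K, 0x6D) = 0x3D; 0x9F ⊕ 0x3D = 0xA2.
C[2]: S = E(K, 0x3D) = 0xBF; 0x92 ⊕ 0xBF = 0x2D.

C[1] = 0xA2, C[2] = 0x2D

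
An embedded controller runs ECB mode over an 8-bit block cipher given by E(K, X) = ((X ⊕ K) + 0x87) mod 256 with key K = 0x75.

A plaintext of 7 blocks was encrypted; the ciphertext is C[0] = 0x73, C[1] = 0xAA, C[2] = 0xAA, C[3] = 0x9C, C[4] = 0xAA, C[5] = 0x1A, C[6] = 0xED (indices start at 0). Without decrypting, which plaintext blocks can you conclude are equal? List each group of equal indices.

ECB encrypts each block independently with the same key, so equal ciphertext blocks imply equal plaintext blocks.
C[1] = C[2] = C[4] = 0xAA, so P[1] = P[2] = P[4].

P[1] = P[2] = P[4]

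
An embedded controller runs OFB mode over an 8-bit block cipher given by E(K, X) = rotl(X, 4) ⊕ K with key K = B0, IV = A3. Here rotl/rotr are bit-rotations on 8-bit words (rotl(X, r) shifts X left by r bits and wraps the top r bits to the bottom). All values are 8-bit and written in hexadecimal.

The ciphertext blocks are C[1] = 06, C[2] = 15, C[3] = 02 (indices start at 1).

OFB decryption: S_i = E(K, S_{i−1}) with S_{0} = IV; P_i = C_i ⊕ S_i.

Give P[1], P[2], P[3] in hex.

P[1]: S = E(K, A3) = 8A; 06 ⊕ 8A = 8C.
P[2]: S = E(K, 8A) = 18; 15 ⊕ 18 = 0D.
P[3]: S = E(K, 18) = 31; 02 ⊕ 31 = 33.

P[1] = 8C, P[2] = 0D, P[3] = 33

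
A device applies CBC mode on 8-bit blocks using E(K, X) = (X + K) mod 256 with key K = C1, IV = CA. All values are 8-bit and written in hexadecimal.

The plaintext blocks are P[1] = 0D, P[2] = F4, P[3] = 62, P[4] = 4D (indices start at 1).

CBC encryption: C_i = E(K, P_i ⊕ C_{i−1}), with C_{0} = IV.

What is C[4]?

C[4] = 2E

C[1]: P[1] ⊕ CA = C7; E(K, C7) = 88.
C[2]: P[2] ⊕ 88 = 7C; E(K, 7C) = 3D.
C[3]: P[3] ⊕ 3D = 5F; E(K, 5F) = 20.
C[4]: P[4] ⊕ 20 = 6D; E(K, 6D) = 2E.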